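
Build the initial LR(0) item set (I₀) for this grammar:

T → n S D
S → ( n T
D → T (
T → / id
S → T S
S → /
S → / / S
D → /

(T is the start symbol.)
First, augment the grammar with T' → T
I₀ = CLOSURE({ [T' → . T] }):
  [T' → . T] has the dot before T: add [T → . n S D], [T → . / id]
No further items can be added.

I₀ = { [T → . / id], [T → . n S D], [T' → . T] }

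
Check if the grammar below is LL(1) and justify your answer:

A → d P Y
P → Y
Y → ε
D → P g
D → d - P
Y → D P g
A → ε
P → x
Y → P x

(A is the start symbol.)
A grammar is LL(1) if for each non-terminal N with multiple productions, the predict sets of those productions are pairwise disjoint, where PREDICT(N → α) = (FIRST(α) \ {ε}) ∪ (FOLLOW(N) if α ⇒* ε).

Relevant sets:
  FIRST(Y) = { 'd', 'g', 'x', ε }
  FIRST(D) = { 'd', 'g', 'x' }
  FIRST(P) = { 'd', 'g', 'x', ε }
  FOLLOW(A) = { $ }
  FOLLOW(P) = { $, 'd', 'g', 'x' }
  FOLLOW(Y) = { $, 'd', 'g', 'x' }

For A:
  PREDICT(A → d P Y) = { 'd' }
  PREDICT(A → ε) = { $ }
For P:
  PREDICT(P → Y) = { $, 'd', 'g', 'x' }
  PREDICT(P → x) = { 'x' }
For Y:
  PREDICT(Y → ε) = { $, 'd', 'g', 'x' }
  PREDICT(Y → D P g) = { 'd', 'g', 'x' }
  PREDICT(Y → P x) = { 'd', 'g', 'x' }
For D:
  PREDICT(D → P g) = { 'd', 'g', 'x' }
  PREDICT(D → d '-' P) = { 'd' }

Conflict found: Predict set conflict for P: { 'x' }
The grammar is NOT LL(1).

Answer: No. Predict set conflict for P: { 'x' }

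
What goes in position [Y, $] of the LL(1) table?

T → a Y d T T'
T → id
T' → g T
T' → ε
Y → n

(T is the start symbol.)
To find M[Y, $], we find productions for Y where $ is in the predict set (PREDICT(N → α) = (FIRST(α) \ {ε}) ∪ (FOLLOW(N) if α ⇒* ε)).

Y → n: PREDICT = { 'n' }

M[Y, $] is empty (no production applies)

Answer: Empty (error entry)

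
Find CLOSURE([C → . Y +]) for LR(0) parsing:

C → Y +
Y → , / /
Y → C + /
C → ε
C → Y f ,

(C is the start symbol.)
{ [C → . Y +], [C → . Y f ,], [C → .], [Y → . , / /], [Y → . C + /] }

Start with: [C → . Y +]
  [C → . Y +] has the dot before Y: add [Y → . , / /], [Y → . C + /]
  [Y → . C + /] has the dot before C: add [C → .], [C → . Y f ,]
No further items can be added.

CLOSURE = { [C → . Y +], [C → . Y f ,], [C → .], [Y → . , / /], [Y → . C + /] }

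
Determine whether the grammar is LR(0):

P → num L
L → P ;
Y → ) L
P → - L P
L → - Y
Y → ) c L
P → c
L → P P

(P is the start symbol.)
Augment with P' → P and build the canonical LR(0) collection (I0 = CLOSURE({[P' → . P]}), then GOTO on every symbol after a dot until no new states appear). It has 17 states:
  I0: { [P → . - L P], [P → . c], [P → . num L], [P' → . P] }  — shift
  I1: { [L → . - Y], [L → . P ;], [L → . P P], [P → - . L P], [P → . - L P], [P → . c], [P → . num L] }  — shift
  I2: { [P' → P .] }  — accept
  I3: { [P → c .] }  — reduce
  I4: { [L → . - Y], [L → . P ;], [L → . P P], [P → . - L P], [P → . c], [P → . num L], [P → num . L] }  — shift
  I5: { [L → - . Y], [L → . - Y], [L → . P ;], [L → . P P], [P → - . L P], [P → . - L P], [P → . c], [P → . num L], [Y → . ) L], [Y → . ) c L] }  — shift
  I6: { [P → num L .] }  — reduce
  I7: { [L → P . ;], [L → P . P], [P → . - L P], [P → . c], [P → . num L] }  — shift
  I8: { [L → P ; .] }  — reduce
  I9: { [L → P P .] }  — reduce
  I10: { [L → . - Y], [L → . P ;], [L → . P P], [P → . - L P], [P → . c], [P → . num L], [Y → ) . L], [Y → ) . c L] }  — shift
  I11: { [P → - L . P], [P → . - L P], [P → . c], [P → . num L] }  — shift
  I12: { [L → - Y .] }  — reduce
  I13: { [P → - L P .] }  — reduce
  I14: { [Y → ) L .] }  — reduce
  I15: { [L → . - Y], [L → . P ;], [L → . P P], [P → . - L P], [P → . c], [P → . num L], [P → c .], [Y → ) c . L] }  — shift, reduce
  I16: { [Y → ) c L .] }  — reduce

Conflict in state I15:
  Shift-reduce conflict between [P → c .] and [L → . - Y]
So the grammar is NOT LR(0).

Answer: No. Shift-reduce conflict between [P → c .] and [L → . - Y]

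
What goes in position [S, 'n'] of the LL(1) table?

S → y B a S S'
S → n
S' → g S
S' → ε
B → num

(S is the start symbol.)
S → n

To find M[S, 'n'], we find productions for S where 'n' is in the predict set (PREDICT(N → α) = (FIRST(α) \ {ε}) ∪ (FOLLOW(N) if α ⇒* ε)).

S → y B a S S': PREDICT = { 'y' }
S → n: PREDICT = { 'n' }
  'n' is in predict set, so this production goes in M[S, 'n']

M[S, 'n'] = S → n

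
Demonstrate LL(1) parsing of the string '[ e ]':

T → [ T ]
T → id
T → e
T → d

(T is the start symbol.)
Stack is shown with the top on the left.

Stack    Input    Action
------------------------
T $      [ e ] $  output T → [ T ]
[ T ] $  [ e ] $  match '['
T ] $    e ] $    output T → e
e ] $    e ] $    match 'e'
] $      ] $      match ']'
$        $        accept

The string is accepted.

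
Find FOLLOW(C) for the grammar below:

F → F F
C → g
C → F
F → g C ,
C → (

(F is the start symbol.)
{ ',' }

To compute FOLLOW(C), find every occurrence of C on a right-hand side N → α C β: add FIRST(β) \ {ε}, and if β is empty or nullable also add FOLLOW(N). Iterate to a fixed point.

In F → g C ,: C is followed by ',', add FIRST(',') \ {ε} = { ',' }

Taking the union: FOLLOW(C) = { ',' }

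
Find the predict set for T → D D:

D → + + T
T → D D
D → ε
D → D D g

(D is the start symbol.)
PREDICT(T → D D) = (FIRST(RHS) \ {ε}) ∪ (FOLLOW(T) if ε ∈ FIRST(RHS), i.e. RHS ⇒* ε)
FIRST(D) = { '+', 'g', ε }
FIRST(D D) = { '+', 'g', ε }
ε ∈ FIRST(D D) (the right-hand side is nullable), so add FOLLOW(T) = { $, '+', 'g' }
PREDICT(T → D D) = { $, '+', 'g' }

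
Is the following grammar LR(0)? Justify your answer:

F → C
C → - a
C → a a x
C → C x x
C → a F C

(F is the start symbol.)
No. Shift-reduce conflict between [F → C .] and [C → C . x x]

A grammar is LR(0) if no state in the canonical LR(0) collection has:
  - both a shift item (dot before a terminal) and a complete item (shift-reduce conflict), or
  - two or more complete items (reduce-reduce conflict; the accept item [F' → F .] counts as a complete item here).

Augment with F' → F and build the canonical LR(0) collection (I0 = CLOSURE({[F' → . F]}), then GOTO on every symbol after a dot until no new states appear). It has 12 states:
  I0: { [C → . - a], [C → . C x x], [C → . a F C], [C → . a a x], [F → . C], [F' → . F] }  — shift
  I1: { [C → - . a] }  — shift
  I2: { [C → C . x x], [F → C .] }  — shift, reduce
  I3: { [F' → F .] }  — accept
  I4: { [C → . - a], [C → . C x x], [C → . a F C], [C → . a a x], [C → a . F C], [C → a . a x], [F → . C] }  — shift
  I5: { [C → . - a], [C → . C x x], [C → . a F C], [C → . a a x], [C → a F . C] }  — shift
  I6: { [C → . - a], [C → . C x x], [C → . a F C], [C → . a a x], [C → a . F C], [C → a . a x], [C → a a . x], [F → . C] }  — shift
  I7: { [C → a a x .] }  — reduce
  I8: { [C → C . x x], [C → a F C .] }  — shift, reduce
  I9: { [C → C x . x] }  — shift
  I10: { [C → C x x .] }  — reduce
  I11: { [C → - a .] }  — reduce

Conflict in state I2:
  Shift-reduce conflict between [F → C .] and [C → C . x x]
So the grammar is NOT LR(0).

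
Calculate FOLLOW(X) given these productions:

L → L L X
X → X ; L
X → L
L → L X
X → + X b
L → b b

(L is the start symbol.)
To compute FOLLOW(X), find every occurrence of X on a right-hand side N → α X β: add FIRST(β) \ {ε}, and if β is empty or nullable also add FOLLOW(N). Iterate to a fixed point.

In L → L L X: X is at the end, add FOLLOW(L)
In X → X ; L: X is followed by ';' L, add FIRST(';' L) \ {ε} = { ';' }
In L → L X: X is at the end, add FOLLOW(L)
In X → + X b: X is followed by b, add FIRST(b) \ {ε} = { 'b' }

The FOLLOW sets referred to above (computed the same way, to a fixed point):
  FOLLOW(L) = { $, '+', ';', 'b' }

Taking the union: FOLLOW(X) = { $, '+', ';', 'b' }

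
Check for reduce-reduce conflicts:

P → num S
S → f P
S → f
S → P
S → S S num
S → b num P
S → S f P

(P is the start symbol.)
Augment with P' → P and build the canonical LR(0) collection (I0 = CLOSURE({[P' → . P]}), then GOTO on every symbol after a dot until no new states appear). It has 14 states:
  I0: { [P → . num S], [P' → . P] }  — shift
  I1: { [P' → P .] }  — accept
  I2: { [P → . num S], [P → num . S], [S → . P], [S → . S S num], [S → . S f P], [S → . b num P], [S → . f P], [S → . f] }  — shift
  I3: { [S → P .] }  — reduce
  I4: { [P → . num S], [P → num S .], [S → . P], [S → . S S num], [S → . S f P], [S → . b num P], [S → . f P], [S → . f], [S → S . S num], [S → S . f P] }  — shift, reduce
  I5: { [S → b . num P] }  — shift
  I6: { [P → . num S], [S → f . P], [S → f .] }  — shift, reduce
  I7: { [S → f P .] }  — reduce
  I8: { [P → . num S], [S → b num . P] }  — shift
  I9: { [S → b num P .] }  — reduce
  I10: { [P → . num S], [S → . P], [S → . S S num], [S → . S f P], [S → . b num P], [S → . f P], [S → . f], [S → S . S num], [S → S . f P], [S → S S . num] }  — shift
  I11: { [P → . num S], [S → S f . P], [S → f . P], [S → f .] }  — shift, reduce
  I12: { [S → S f P .], [S → f P .] }  — 2 reduces
  I13: { [P → . num S], [P → num . S], [S → . P], [S → . S S num], [S → . S f P], [S → . b num P], [S → . f P], [S → . f], [S → S S num .] }  — shift, reduce

I12 contains complete items [S → S f P .], [S → f P .] — reduce-reduce conflict.

Answer: Yes — I12: [S → S f P .] vs [S → f P .]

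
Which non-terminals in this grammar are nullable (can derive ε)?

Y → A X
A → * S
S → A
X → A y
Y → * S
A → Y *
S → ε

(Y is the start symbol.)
A non-terminal is nullable if it can derive ε (the empty string): either it has an ε-production, or it has a production whose right-hand side consists entirely of nullable non-terminals.

ε-productions: S → ε
So S is immediately nullable.
No further non-terminal can be added: every production for the remaining non-terminals contains a terminal or a non-nullable non-terminal.
Nullable = { 'S' }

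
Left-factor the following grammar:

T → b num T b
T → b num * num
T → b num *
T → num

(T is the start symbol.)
T → b num T'
T' → T b
T' → * T''
T'' → num
T'' → ε
T → num

Left-factoring transforms A → αβ₁ | αβ₂ into A → αA' and A' → β₁ | β₂
(α is the longest common prefix among the alternatives). Repeat until
no nonterminal has two alternatives with a common prefix.

Round 1: T has alternatives sharing prefix 'b num'. Introduce T': T → b num T'
  Add: T' → T b
  Add: T' → * num
  Add: T' → *

Round 2: T' has alternatives sharing prefix '*'. Introduce T'': T' → * T''
  Add: T'' → num
  Add: T'' → ε

No remaining common prefixes — done.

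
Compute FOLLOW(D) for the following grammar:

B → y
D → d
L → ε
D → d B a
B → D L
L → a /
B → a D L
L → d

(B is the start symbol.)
{ $, 'a', 'd' }

In B → D L: D is followed by L, add FIRST(L) \ {ε} = { 'a', 'd' }
  L is nullable, so also add FOLLOW(B)
In B → a D L: D is followed by L, add FIRST(L) \ {ε} = { 'a', 'd' }
  L is nullable, so also add FOLLOW(B)

The FOLLOW sets referred to above (computed the same way, to a fixed point):
  FOLLOW(B) = { $, 'a' }

Taking the union: FOLLOW(D) = { $, 'a', 'd' }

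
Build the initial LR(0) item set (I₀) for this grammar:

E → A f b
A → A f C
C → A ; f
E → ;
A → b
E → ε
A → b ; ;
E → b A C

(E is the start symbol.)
{ [A → . A f C], [A → . b ; ;], [A → . b], [E → . ;], [E → . A f b], [E → . b A C], [E → .], [E' → . E] }

First, augment the grammar with E' → E
I₀ = CLOSURE({ [E' → . E] }):
  [E' → . E] has the dot before E: add [E → . A f b], [E → . ;], [E → .], [E → . b A C]
  [E → . A f b] has the dot before A: add [A → . A f C], [A → . b], [A → . b ; ;]
No further items can be added.

I₀ = { [A → . A f C], [A → . b ; ;], [A → . b], [E → . ;], [E → . A f b], [E → . b A C], [E → .], [E' → . E] }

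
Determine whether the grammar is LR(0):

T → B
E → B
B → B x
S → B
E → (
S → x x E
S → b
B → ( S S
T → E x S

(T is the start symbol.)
No. Shift-reduce conflict between [E → ( .] and [B → . ( S S]

A grammar is LR(0) if no state in the canonical LR(0) collection has:
  - both a shift item (dot before a terminal) and a complete item (shift-reduce conflict), or
  - two or more complete items (reduce-reduce conflict; the accept item [T' → T .] counts as a complete item here).

Augment with T' → T and build the canonical LR(0) collection (I0 = CLOSURE({[T' → . T]}), then GOTO on every symbol after a dot until no new states appear). It has 17 states:
  I0: { [B → . ( S S], [B → . B x], [E → . (], [E → . B], [T → . B], [T → . E x S], [T' → . T] }  — shift
  I1: { [B → ( . S S], [B → . ( S S], [B → . B x], [E → ( .], [S → . B], [S → . b], [S → . x x E] }  — shift, reduce
  I2: { [B → B . x], [E → B .], [T → B .] }  — shift, 2 reduces
  I3: { [T → E . x S] }  — shift
  I4: { [T' → T .] }  — accept
  I5: { [B → . ( S S], [B → . B x], [S → . B], [S → . b], [S → . x x E], [T → E x . S] }  — shift
  I6: { [B → ( . S S], [B → . ( S S], [B → . B x], [S → . B], [S → . b], [S → . x x E] }  — shift
  I7: { [B → B . x], [S → B .] }  — shift, reduce
  I8: { [T → E x S .] }  — reduce
  I9: { [S → b .] }  — reduce
  I10: { [S → x . x E] }  — shift
  I11: { [B → . ( S S], [B → . B x], [E → . (], [E → . B], [S → x x . E] }  — shift
  I12: { [B → B . x], [E → B .] }  — shift, reduce
  I13: { [S → x x E .] }  — reduce
  I14: { [B → B x .] }  — reduce
  I15: { [B → ( S . S], [B → . ( S S], [B → . B x], [S → . B], [S → . b], [S → . x x E] }  — shift
  I16: { [B → ( S S .] }  — reduce

Conflict in state I1:
  Shift-reduce conflict between [E → ( .] and [B → . ( S S]
So the grammar is NOT LR(0).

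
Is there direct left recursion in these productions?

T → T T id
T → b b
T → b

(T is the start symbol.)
T → T T id: LEFT RECURSIVE (starts with T)
T → b b: starts with b
T → b: starts with b

The grammar has direct left recursion on: T.

Answer: Yes, T is left-recursive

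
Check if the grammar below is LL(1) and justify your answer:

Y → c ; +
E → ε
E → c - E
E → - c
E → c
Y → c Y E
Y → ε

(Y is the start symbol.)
No. Predict set conflict for Y: { 'c' }

Relevant sets:
  FOLLOW(Y) = { $, '-', 'c' }
  FOLLOW(E) = { $, '-', 'c' }

For Y:
  PREDICT(Y → c ';' '+') = { 'c' }
  PREDICT(Y → c Y E) = { 'c' }
  PREDICT(Y → ε) = { $, '-', 'c' }
For E:
  PREDICT(E → ε) = { $, '-', 'c' }
  PREDICT(E → c '-' E) = { 'c' }
  PREDICT(E → '-' c) = { '-' }
  PREDICT(E → c) = { 'c' }

Conflict found: Predict set conflict for Y: { 'c' }
The grammar is NOT LL(1).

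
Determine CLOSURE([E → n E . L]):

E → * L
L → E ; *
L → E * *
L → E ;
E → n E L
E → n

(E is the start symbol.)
{ [E → . * L], [E → . n E L], [E → . n], [E → n E . L], [L → . E * *], [L → . E ; *], [L → . E ;] }

To compute CLOSURE, for each item [A → α.Bβ] where B is a non-terminal, add [B → .γ] for all productions B → γ; repeat for the newly added items until nothing changes.

Start with: [E → n E . L]
  [E → n E . L] has the dot before L: add [L → . E ; *], [L → . E * *], [L → . E ;]
  [L → . E ; *] has the dot before E: add [E → . * L], [E → . n E L], [E → . n]
No further items can be added.

CLOSURE = { [E → . * L], [E → . n E L], [E → . n], [E → n E . L], [L → . E * *], [L → . E ; *], [L → . E ;] }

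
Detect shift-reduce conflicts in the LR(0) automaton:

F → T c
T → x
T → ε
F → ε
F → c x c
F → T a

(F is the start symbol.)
Augment with F' → F and build the canonical LR(0) collection (I0 = CLOSURE({[F' → . F]}), then GOTO on every symbol after a dot until no new states appear). It has 9 states:
  I0: { [F → . T a], [F → . T c], [F → . c x c], [F → .], [F' → . F], [T → . x], [T → .] }  — shift, 2 reduces
  I1: { [F' → F .] }  — accept
  I2: { [F → T . a], [F → T . c] }  — shift
  I3: { [F → c . x c] }  — shift
  I4: { [T → x .] }  — reduce
  I5: { [F → c x . c] }  — shift
  I6: { [F → c x c .] }  — reduce
  I7: { [F → T a .] }  — reduce
  I8: { [F → T c .] }  — reduce

I0 contains reduce items [F → .], [T → .] and shift items [F → . c x c], [T → . x] — shift-reduce conflict.

Answer: Yes — I0: [F → .] vs [F → . c x c]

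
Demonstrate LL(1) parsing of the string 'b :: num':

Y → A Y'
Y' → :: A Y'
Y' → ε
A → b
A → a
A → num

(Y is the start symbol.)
Stack is shown with the top on the left.

Stack      Input       Action
-----------------------------
Y $        b :: num $  output Y → A Y'
A Y' $     b :: num $  output A → b
b Y' $     b :: num $  match 'b'
Y' $       :: num $    output Y' → :: A Y'
:: A Y' $  :: num $    match '::'
A Y' $     num $       output A → num
num Y' $   num $       match 'num'
Y' $       $           output Y' → ε
$          $           accept

The string is accepted.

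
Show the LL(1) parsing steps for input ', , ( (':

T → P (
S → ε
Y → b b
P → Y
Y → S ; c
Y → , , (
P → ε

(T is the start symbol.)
Stack is shown with the top on the left.

Stack      Input      Action
----------------------------
T $        , , ( ( $  output T → P (
P ( $      , , ( ( $  output P → Y
Y ( $      , , ( ( $  output Y → , , (
, , ( ( $  , , ( ( $  match ','
, ( ( $    , ( ( $    match ','
( ( $      ( ( $      match '('
( $        ( $        match '('
$          $          accept

The string is accepted.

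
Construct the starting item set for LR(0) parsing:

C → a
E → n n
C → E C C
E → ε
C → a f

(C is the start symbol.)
{ [C → . E C C], [C → . a f], [C → . a], [C' → . C], [E → . n n], [E → .] }

First, augment the grammar with C' → C
I₀ = CLOSURE({ [C' → . C] }):
  [C' → . C] has the dot before C: add [C → . a], [C → . E C C], [C → . a f]
  [C → . E C C] has the dot before E: add [E → . n n], [E → .]
No further items can be added.

I₀ = { [C → . E C C], [C → . a f], [C → . a], [C' → . C], [E → . n n], [E → .] }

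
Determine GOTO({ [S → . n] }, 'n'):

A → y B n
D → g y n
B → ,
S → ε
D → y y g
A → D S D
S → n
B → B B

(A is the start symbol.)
{ [S → n .] }

GOTO(I, 'n') = CLOSURE({ [A → αX.β] : [A → α.Xβ] ∈ I, X = 'n' })

Items with dot before 'n', with the dot advanced:
  [S → . n] → [S → n .]
Closure adds nothing (no advanced item has the dot before a non-terminal).

GOTO = { [S → n .] }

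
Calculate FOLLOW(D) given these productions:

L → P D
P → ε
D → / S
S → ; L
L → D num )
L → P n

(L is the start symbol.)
To compute FOLLOW(D), find every occurrence of D on a right-hand side N → α D β: add FIRST(β) \ {ε}, and if β is empty or nullable also add FOLLOW(N). Iterate to a fixed point.

In L → P D: D is at the end, add FOLLOW(L)
In L → D num ): D is followed by num ')', add FIRST(num ')') \ {ε} = { 'num' }

The FOLLOW sets referred to above (computed the same way, to a fixed point):
  FOLLOW(L) = { $, 'num' }

Taking the union: FOLLOW(D) = { $, 'num' }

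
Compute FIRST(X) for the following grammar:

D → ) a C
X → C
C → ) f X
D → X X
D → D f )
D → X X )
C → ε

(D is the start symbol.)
{ ')', ε }

To compute FIRST(X), examine every production with X on the left-hand side, reading each right-hand side left to right until a non-nullable symbol is reached.

FIRST sets of the other non-terminals involved (by the same procedure, iterated to a fixed point):
  FIRST(C) = { ')', ε }

From X → C:
  - C is a non-terminal: add FIRST(C) \ {ε} = { ')' }
    C is nullable and nothing follows, so the whole right-hand side can vanish: ε ∈ FIRST(X)

Collecting: FIRST(X) = { ')', ε }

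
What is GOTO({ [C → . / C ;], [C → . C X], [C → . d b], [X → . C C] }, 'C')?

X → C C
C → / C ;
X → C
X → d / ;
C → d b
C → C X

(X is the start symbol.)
{ [C → . / C ;], [C → . C X], [C → . d b], [C → C . X], [X → . C C], [X → . C], [X → . d / ;], [X → C . C] }

GOTO(I, 'C') = CLOSURE({ [A → αX.β] : [A → α.Xβ] ∈ I, X = 'C' })

Items with dot before 'C', with the dot advanced:
  [C → . C X] → [C → C . X]
  [X → . C C] → [X → C . C]
Closure of the advanced items:
  [C → C . X] has the dot before X: add [X → . C C], [X → . C], [X → . d / ;]
  [X → C . C] has the dot before C: add [C → . / C ;], [C → . d b], [C → . C X]

GOTO = { [C → . / C ;], [C → . C X], [C → . d b], [C → C . X], [X → . C C], [X → . C], [X → . d / ;], [X → C . C] }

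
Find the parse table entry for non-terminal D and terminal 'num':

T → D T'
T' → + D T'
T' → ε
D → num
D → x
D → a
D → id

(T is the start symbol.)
To find M[D, 'num'], we find productions for D where 'num' is in the predict set (PREDICT(N → α) = (FIRST(α) \ {ε}) ∪ (FOLLOW(N) if α ⇒* ε)).

D → num: PREDICT = { 'num' }
  'num' is in predict set, so this production goes in M[D, 'num']
D → x: PREDICT = { 'x' }
D → a: PREDICT = { 'a' }
D → id: PREDICT = { 'id' }

M[D, 'num'] = D → num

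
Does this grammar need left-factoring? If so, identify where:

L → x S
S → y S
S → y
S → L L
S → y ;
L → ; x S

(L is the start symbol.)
Left-factoring is needed when two productions for the same non-terminal
share a common prefix on the right-hand side.

Productions for L:
  L → x S
  L → ; x S
Productions for S:
  S → y S
  S → y
  S → L L
  S → y ;

Found common prefix 'y' in productions for S

Answer: Yes, S has productions with common prefix 'y'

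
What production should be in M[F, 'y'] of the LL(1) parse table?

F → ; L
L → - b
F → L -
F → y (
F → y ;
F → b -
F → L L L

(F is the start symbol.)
To find M[F, 'y'], we find productions for F where 'y' is in the predict set (PREDICT(N → α) = (FIRST(α) \ {ε}) ∪ (FOLLOW(N) if α ⇒* ε)).

Relevant sets:
  FIRST(L) = { '-' }

F → ; L: PREDICT = { ';' }
F → L -: PREDICT = { '-' }
F → y (: PREDICT = { 'y' }
  'y' is in predict set, so this production goes in M[F, 'y']
F → y ;: PREDICT = { 'y' }
  'y' is in predict set, so this production goes in M[F, 'y']
F → b -: PREDICT = { 'b' }
F → L L L: PREDICT = { '-' }

M[F, 'y'] = F → y (, F → y ;  (a multiply-defined cell — the grammar is not LL(1))

Answer: F → y (, F → y ;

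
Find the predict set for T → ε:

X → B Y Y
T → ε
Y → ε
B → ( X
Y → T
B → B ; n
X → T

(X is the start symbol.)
PREDICT(T → ε) = (FIRST(RHS) \ {ε}) ∪ (FOLLOW(T) if ε ∈ FIRST(RHS), i.e. RHS ⇒* ε)
The right-hand side is ε (FIRST(ε) = { ε }), so the predict set is FOLLOW(T) = { $, ';' }
PREDICT(T → ε) = { $, ';' }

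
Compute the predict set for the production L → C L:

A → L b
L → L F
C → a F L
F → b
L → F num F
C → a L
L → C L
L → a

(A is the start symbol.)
PREDICT(L → C L) = (FIRST(RHS) \ {ε}) ∪ (FOLLOW(L) if ε ∈ FIRST(RHS), i.e. RHS ⇒* ε)
FIRST(C) = { 'a' }
FIRST(C L) = { 'a' }
ε ∉ FIRST(C L), so FOLLOW(L) is not added.
PREDICT(L → C L) = { 'a' }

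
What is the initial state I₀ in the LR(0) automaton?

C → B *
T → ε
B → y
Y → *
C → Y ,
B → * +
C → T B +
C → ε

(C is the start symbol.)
{ [B → . * +], [B → . y], [C → . B *], [C → . T B +], [C → . Y ,], [C → .], [C' → . C], [T → .], [Y → . *] }

First, augment the grammar with C' → C
I₀ = CLOSURE({ [C' → . C] }):
  [C' → . C] has the dot before C: add [C → . B *], [C → . Y ,], [C → . T B +], [C → .]
  [C → . B *] has the dot before B: add [B → . y], [B → . * +]
  [C → . Y ,] has the dot before Y: add [Y → . *]
  [C → . T B +] has the dot before T: add [T → .]
No further items can be added.

I₀ = { [B → . * +], [B → . y], [C → . B *], [C → . T B +], [C → . Y ,], [C → .], [C' → . C], [T → .], [Y → . *] }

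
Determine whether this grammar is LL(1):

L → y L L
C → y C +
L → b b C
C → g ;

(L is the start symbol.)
Yes, the grammar is LL(1).

For L:
  PREDICT(L → y L L) = { 'y' }
  PREDICT(L → b b C) = { 'b' }
For C:
  PREDICT(C → y C '+') = { 'y' }
  PREDICT(C → g ';') = { 'g' }

All predict sets are disjoint. The grammar IS LL(1).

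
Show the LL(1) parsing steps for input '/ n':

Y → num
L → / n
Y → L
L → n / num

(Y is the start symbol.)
Stack is shown with the top on the left.

Stack  Input  Action
--------------------
Y $    / n $  output Y → L
L $    / n $  output L → / n
/ n $  / n $  match '/'
n $    n $    match 'n'
$      $      accept

The string is accepted.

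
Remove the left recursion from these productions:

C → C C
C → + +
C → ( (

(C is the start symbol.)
C is directly left-recursive. The standard transformation for
  A → A α₁ | ... | A α_m | β₁ | ... | β_n
is
  A  → β₁ A' | ... | β_n A'
  A' → α₁ A' | ... | α_m A' | ε

C → + + becomes C → + + C'
C → ( ( becomes C → ( ( C'
C → C C becomes C' → C C'
Add C' → ε

Resulting grammar:
C → + + C'
C → ( ( C'
C' → C C'
C' → ε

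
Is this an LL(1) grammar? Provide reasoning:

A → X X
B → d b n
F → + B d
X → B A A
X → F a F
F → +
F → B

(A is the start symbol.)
No. Predict set conflict for F: { '+' }

Relevant sets:
  FIRST(B) = { 'd' }
  FIRST(F) = { '+', 'd' }

For F:
  PREDICT(F → '+' B d) = { '+' }
  PREDICT(F → '+') = { '+' }
  PREDICT(F → B) = { 'd' }
For X:
  PREDICT(X → B A A) = { 'd' }
  PREDICT(X → F a F) = { '+', 'd' }
A, B have a single production, so nothing to check there.

Conflict found: Predict set conflict for F: { '+' }
The grammar is NOT LL(1).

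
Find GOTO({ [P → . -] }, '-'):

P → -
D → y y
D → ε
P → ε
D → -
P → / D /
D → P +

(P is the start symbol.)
{ [P → - .] }

GOTO(I, '-') = CLOSURE({ [A → αX.β] : [A → α.Xβ] ∈ I, X = '-' })

Items with dot before '-', with the dot advanced:
  [P → . -] → [P → - .]
Closure adds nothing (no advanced item has the dot before a non-terminal).

GOTO = { [P → - .] }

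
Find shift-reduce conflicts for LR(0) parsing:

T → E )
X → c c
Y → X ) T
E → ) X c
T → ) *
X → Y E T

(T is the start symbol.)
A shift-reduce conflict occurs when an LR(0) state has both:
  - a complete (reduce) item [A → α .] (dot at the end), and
  - a shift item [B → β . c γ] (dot before a terminal).

Augment with T' → T and build the canonical LR(0) collection (I0 = CLOSURE({[T' → . T]}), then GOTO on every symbol after a dot until no new states appear). It has 16 states:
  I0: { [E → . ) X c], [T → . ) *], [T → . E )], [T' → . T] }  — shift
  I1: { [E → ) . X c], [T → ) . *], [X → . Y E T], [X → . c c], [Y → . X ) T] }  — shift
  I2: { [T → E . )] }  — shift
  I3: { [T' → T .] }  — accept
  I4: { [T → E ) .] }  — reduce
  I5: { [T → ) * .] }  — reduce
  I6: { [E → ) X . c], [Y → X . ) T] }  — shift
  I7: { [E → . ) X c], [X → Y . E T] }  — shift
  I8: { [X → c . c] }  — shift
  I9: { [X → c c .] }  — reduce
  I10: { [E → ) . X c], [X → . Y E T], [X → . c c], [Y → . X ) T] }  — shift
  I11: { [E → . ) X c], [T → . ) *], [T → . E )], [X → Y E . T] }  — shift
  I12: { [X → Y E T .] }  — reduce
  I13: { [E → . ) X c], [T → . ) *], [T → . E )], [Y → X ) . T] }  — shift
  I14: { [E → ) X c .] }  — reduce
  I15: { [Y → X ) T .] }  — reduce

No state contains both a complete item and a shift item.

Answer: No shift-reduce conflicts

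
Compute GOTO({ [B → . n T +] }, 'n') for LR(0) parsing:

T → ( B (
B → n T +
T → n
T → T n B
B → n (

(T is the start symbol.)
{ [B → n . T +], [T → . ( B (], [T → . T n B], [T → . n] }

GOTO(I, 'n') = CLOSURE({ [A → αX.β] : [A → α.Xβ] ∈ I, X = 'n' })

Items with dot before 'n', with the dot advanced:
  [B → . n T +] → [B → n . T +]
Closure of the advanced items:
  [B → n . T +] has the dot before T: add [T → . ( B (], [T → . n], [T → . T n B]

GOTO = { [B → n . T +], [T → . ( B (], [T → . T n B], [T → . n] }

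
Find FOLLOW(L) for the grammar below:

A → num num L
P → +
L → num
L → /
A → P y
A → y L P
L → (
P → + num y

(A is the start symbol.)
To compute FOLLOW(L), find every occurrence of L on a right-hand side N → α L β: add FIRST(β) \ {ε}, and if β is empty or nullable also add FOLLOW(N). Iterate to a fixed point.

In A → num num L: L is at the end, add FOLLOW(A)
In A → y L P: L is followed by P, add FIRST(P) \ {ε} = { '+' }

The FOLLOW sets referred to above (computed the same way, to a fixed point):
  FOLLOW(A) = { $ }

Taking the union: FOLLOW(L) = { $, '+' }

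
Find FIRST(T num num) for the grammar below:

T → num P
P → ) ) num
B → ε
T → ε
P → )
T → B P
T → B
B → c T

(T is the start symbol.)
{ ')', 'c', 'num' }

FIRST sets of the non-terminals involved (from the grammar, by fixed-point iteration):
  FIRST(T) = { ')', 'c', 'num', ε }

To compute FIRST(T num num), process the symbols left to right:
Symbol T is a non-terminal. Add FIRST(T) \ {ε} = { ')', 'c', 'num' }
T is nullable (ε ∈ FIRST(T)), continue to the next symbol.
Symbol num is a terminal. Add 'num' and stop.
FIRST(T num num) = { ')', 'c', 'num' }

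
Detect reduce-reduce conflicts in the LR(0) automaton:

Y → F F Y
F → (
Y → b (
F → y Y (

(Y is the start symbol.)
A reduce-reduce conflict occurs when an LR(0) state has two complete items [A → α .] and [B → β .] — both call for a reduction, and with no lookahead the parser cannot choose between them.

Augment with Y' → Y and build the canonical LR(0) collection (I0 = CLOSURE({[Y' → . Y]}), then GOTO on every symbol after a dot until no new states appear). It has 11 states:
  I0: { [F → . (], [F → . y Y (], [Y → . F F Y], [Y → . b (], [Y' → . Y] }  — shift
  I1: { [F → ( .] }  — reduce
  I2: { [F → . (], [F → . y Y (], [Y → F . F Y] }  — shift
  I3: { [Y' → Y .] }  — accept
  I4: { [Y → b . (] }  — shift
  I5: { [F → . (], [F → . y Y (], [F → y . Y (], [Y → . F F Y], [Y → . b (] }  — shift
  I6: { [F → y Y . (] }  — shift
  I7: { [F → y Y ( .] }  — reduce
  I8: { [Y → b ( .] }  — reduce
  I9: { [F → . (], [F → . y Y (], [Y → . F F Y], [Y → . b (], [Y → F F . Y] }  — shift
  I10: { [Y → F F Y .] }  — reduce

No state contains more than one complete item.

Answer: No reduce-reduce conflicts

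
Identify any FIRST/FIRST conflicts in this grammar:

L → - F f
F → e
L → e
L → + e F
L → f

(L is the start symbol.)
Productions for L:
  L → - F f: FIRST = { '-' }
  L → e: FIRST = { 'e' }
  L → + e F: FIRST = { '+' }
  L → f: FIRST = { 'f' }
F has only one production, so no FIRST/FIRST conflict is possible there.

All alternatives of each non-terminal have pairwise disjoint FIRST sets.

Answer: No FIRST/FIRST conflicts.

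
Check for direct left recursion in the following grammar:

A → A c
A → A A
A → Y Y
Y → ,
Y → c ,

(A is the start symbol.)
Yes, A is left-recursive

Direct left recursion occurs when N → N α for some non-terminal N (the right-hand side begins with the left-hand side itself).

A → A c: LEFT RECURSIVE (starts with A)
A → A A: LEFT RECURSIVE (starts with A)
A → Y Y: starts with Y
Y → ,: starts with ','
Y → c ,: starts with c

The grammar has direct left recursion on: A.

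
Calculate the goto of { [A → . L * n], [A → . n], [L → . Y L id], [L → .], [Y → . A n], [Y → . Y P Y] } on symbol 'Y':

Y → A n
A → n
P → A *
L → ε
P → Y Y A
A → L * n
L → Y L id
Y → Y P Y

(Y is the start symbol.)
{ [A → . L * n], [A → . n], [L → . Y L id], [L → .], [L → Y . L id], [P → . A *], [P → . Y Y A], [Y → . A n], [Y → . Y P Y], [Y → Y . P Y] }

GOTO(I, 'Y') = CLOSURE({ [A → αX.β] : [A → α.Xβ] ∈ I, X = 'Y' })

Items with dot before 'Y', with the dot advanced:
  [L → . Y L id] → [L → Y . L id]
  [Y → . Y P Y] → [Y → Y . P Y]
Closure of the advanced items:
  [L → Y . L id] has the dot before L: add [L → .], [L → . Y L id]
  [Y → Y . P Y] has the dot before P: add [P → . A *], [P → . Y Y A]
  [L → . Y L id] has the dot before Y: add [Y → . A n], [Y → . Y P Y]
  [P → . A *] has the dot before A: add [A → . n], [A → . L * n]

GOTO = { [A → . L * n], [A → . n], [L → . Y L id], [L → .], [L → Y . L id], [P → . A *], [P → . Y Y A], [Y → . A n], [Y → . Y P Y], [Y → Y . P Y] }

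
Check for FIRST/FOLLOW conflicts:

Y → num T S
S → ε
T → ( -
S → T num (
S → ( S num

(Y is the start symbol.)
No FIRST/FOLLOW conflicts.

Nullable non-terminals: S.
FIRST sets used below: FIRST(T) = { '(' }

S: nullable alternative(s) S → ε; FOLLOW(S) = { $, 'num' }
  S → ε: FIRST \ {ε} = { } — this is the only nullable alternative, skip
  S → T num (: FIRST \ {ε} = { '(' } — disjoint from FOLLOW(S)
  S → ( S num: FIRST \ {ε} = { '(' } — disjoint from FOLLOW(S)

T, Y have no nullable alternative, so no FIRST/FOLLOW check is needed there.

No FIRST/FOLLOW conflicts found.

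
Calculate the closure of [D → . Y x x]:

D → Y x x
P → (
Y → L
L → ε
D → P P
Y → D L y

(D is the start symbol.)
To compute CLOSURE, for each item [A → α.Bβ] where B is a non-terminal, add [B → .γ] for all productions B → γ; repeat for the newly added items until nothing changes.

Start with: [D → . Y x x]
  [D → . Y x x] has the dot before Y: add [Y → . L], [Y → . D L y]
  [Y → . L] has the dot before L: add [L → .]
  [Y → . D L y] has the dot before D: add [D → . P P]
  [D → . P P] has the dot before P: add [P → . (]
No further items can be added.

CLOSURE = { [D → . P P], [D → . Y x x], [L → .], [P → . (], [Y → . D L y], [Y → . L] }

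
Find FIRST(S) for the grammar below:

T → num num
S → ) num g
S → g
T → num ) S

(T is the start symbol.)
From S → ) num g:
  - ')' is a terminal: add ')' and stop
From S → g:
  - g is a terminal: add 'g' and stop

Collecting: FIRST(S) = { ')', 'g' }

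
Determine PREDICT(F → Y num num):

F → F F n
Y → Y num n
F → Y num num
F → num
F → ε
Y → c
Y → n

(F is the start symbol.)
PREDICT(F → Y num num) = (FIRST(RHS) \ {ε}) ∪ (FOLLOW(F) if ε ∈ FIRST(RHS), i.e. RHS ⇒* ε)
FIRST(Y) = { 'c', 'n' }
FIRST(Y num num) = { 'c', 'n' }
ε ∉ FIRST(Y num num), so FOLLOW(F) is not added.
PREDICT(F → Y num num) = { 'c', 'n' }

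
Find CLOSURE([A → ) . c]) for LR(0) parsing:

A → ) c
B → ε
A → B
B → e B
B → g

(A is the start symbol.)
Start with: [A → ) . c]
The dot precedes the terminal c, so nothing is added.

CLOSURE = { [A → ) . c] }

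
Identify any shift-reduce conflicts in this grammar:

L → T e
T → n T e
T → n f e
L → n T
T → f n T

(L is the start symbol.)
Yes — I5: [L → n T .] vs [T → n T . e]

A shift-reduce conflict occurs when an LR(0) state has both:
  - a complete (reduce) item [A → α .] (dot at the end), and
  - a shift item [B → β . c γ] (dot before a terminal).

Augment with L' → L and build the canonical LR(0) collection (I0 = CLOSURE({[L' → . L]}), then GOTO on every symbol after a dot until no new states appear). It has 14 states:
  I0: { [L → . T e], [L → . n T], [L' → . L], [T → . f n T], [T → . n T e], [T → . n f e] }  — shift
  I1: { [L' → L .] }  — accept
  I2: { [L → T . e] }  — shift
  I3: { [T → f . n T] }  — shift
  I4: { [L → n . T], [T → . f n T], [T → . n T e], [T → . n f e], [T → n . T e], [T → n . f e] }  — shift
  I5: { [L → n T .], [T → n T . e] }  — shift, reduce
  I6: { [T → f . n T], [T → n f . e] }  — shift
  I7: { [T → . f n T], [T → . n T e], [T → . n f e], [T → n . T e], [T → n . f e] }  — shift
  I8: { [T → n T . e] }  — shift
  I9: { [T → n T e .] }  — reduce
  I10: { [T → n f e .] }  — reduce
  I11: { [T → . f n T], [T → . n T e], [T → . n f e], [T → f n . T] }  — shift
  I12: { [T → f n T .] }  — reduce
  I13: { [L → T e .] }  — reduce

I5 contains reduce item [L → n T .] and shift item [T → n T . e] — shift-reduce conflict.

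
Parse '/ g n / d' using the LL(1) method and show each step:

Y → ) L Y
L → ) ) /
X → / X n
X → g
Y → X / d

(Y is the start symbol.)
LL(1) parsing maintains a stack (initially the start symbol over $) and the input. At each step: if the stack top is a terminal, match it against the current input token; if it is a non-terminal N, replace it with the RHS of M[N, lookahead] (the unique production whose predict set contains the lookahead).

Stack is shown with the top on the left.

Stack        Input        Action
--------------------------------
Y $          / g n / d $  output Y → X / d
X / d $      / g n / d $  output X → / X n
/ X n / d $  / g n / d $  match '/'
X n / d $    g n / d $    output X → g
g n / d $    g n / d $    match 'g'
n / d $      n / d $      match 'n'
/ d $        / d $        match '/'
d $          d $          match 'd'
$            $            accept

The string is accepted.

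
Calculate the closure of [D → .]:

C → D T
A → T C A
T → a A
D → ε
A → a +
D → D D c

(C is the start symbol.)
{ [D → .] }

To compute CLOSURE, for each item [A → α.Bβ] where B is a non-terminal, add [B → .γ] for all productions B → γ; repeat for the newly added items until nothing changes.

Start with: [D → .]
The dot is at the end, so nothing is added.

CLOSURE = { [D → .] }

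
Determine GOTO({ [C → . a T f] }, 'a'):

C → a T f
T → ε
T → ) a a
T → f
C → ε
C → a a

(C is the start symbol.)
{ [C → a . T f], [T → . ) a a], [T → . f], [T → .] }

GOTO(I, 'a') = CLOSURE({ [A → αX.β] : [A → α.Xβ] ∈ I, X = 'a' })

Items with dot before 'a', with the dot advanced:
  [C → . a T f] → [C → a . T f]
Closure of the advanced items:
  [C → a . T f] has the dot before T: add [T → .], [T → . ) a a], [T → . f]

GOTO = { [C → a . T f], [T → . ) a a], [T → . f], [T → .] }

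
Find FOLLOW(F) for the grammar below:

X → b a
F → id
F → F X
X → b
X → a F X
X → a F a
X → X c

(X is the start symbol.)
{ 'a', 'b' }

To compute FOLLOW(F), find every occurrence of F on a right-hand side N → α F β: add FIRST(β) \ {ε}, and if β is empty or nullable also add FOLLOW(N). Iterate to a fixed point.

In F → F X: F is followed by X, add FIRST(X) \ {ε} = { 'a', 'b' }
In X → a F X: F is followed by X, add FIRST(X) \ {ε} = { 'a', 'b' }
In X → a F a: F is followed by a, add FIRST(a) \ {ε} = { 'a' }

Taking the union: FOLLOW(F) = { 'a', 'b' }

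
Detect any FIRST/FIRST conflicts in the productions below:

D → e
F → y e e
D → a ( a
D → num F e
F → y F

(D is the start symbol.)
Productions for D:
  D → e: FIRST = { 'e' }
  D → a ( a: FIRST = { 'a' }
  D → num F e: FIRST = { 'num' }
Productions for F:
  F → y e e: FIRST = { 'y' }
  F → y F: FIRST = { 'y' }

Conflict for F: F → y e e and F → y F
  Overlap: { 'y' }

Answer: Yes. F → y e e / F → y F on { 'y' }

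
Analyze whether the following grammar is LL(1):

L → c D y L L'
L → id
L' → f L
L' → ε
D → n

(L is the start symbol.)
A grammar is LL(1) if for each non-terminal N with multiple productions, the predict sets of those productions are pairwise disjoint, where PREDICT(N → α) = (FIRST(α) \ {ε}) ∪ (FOLLOW(N) if α ⇒* ε).

Relevant sets:
  FOLLOW(L') = { $, 'f' }

For L:
  PREDICT(L → c D y L L') = { 'c' }
  PREDICT(L → id) = { 'id' }
For L':
  PREDICT(L' → f L) = { 'f' }
  PREDICT(L' → ε) = { $, 'f' }
D has a single production, so nothing to check there.

Conflict found: Predict set conflict for L': { 'f' }
The grammar is NOT LL(1).

Answer: No. Predict set conflict for L': { 'f' }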